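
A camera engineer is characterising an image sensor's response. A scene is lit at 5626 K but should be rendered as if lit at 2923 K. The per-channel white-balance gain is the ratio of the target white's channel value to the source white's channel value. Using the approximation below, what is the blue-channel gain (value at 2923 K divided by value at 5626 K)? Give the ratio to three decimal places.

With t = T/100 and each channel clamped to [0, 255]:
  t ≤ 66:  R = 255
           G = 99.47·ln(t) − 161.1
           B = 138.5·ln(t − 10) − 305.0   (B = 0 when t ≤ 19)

0.462

At 5626 K (t = 56.26):
  B = 138.5·ln(56.26 − 10) − 305.0 = 138.5·ln 46.26 − 305.0 = 138.5·3.8343 − 305.0 = 226.047.
At 2923 K (t = 29.23):
  B = 138.5·ln(29.23 − 10) − 305.0 = 138.5·ln 19.23 − 305.0 = 138.5·2.9565 − 305.0 = 104.471.
Gain = 104.471 / 226.047 = 0.4622 → 0.462.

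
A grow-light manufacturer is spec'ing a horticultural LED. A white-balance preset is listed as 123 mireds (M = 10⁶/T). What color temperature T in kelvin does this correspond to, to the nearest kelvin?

T = 10⁶ / 123 = 8130.08 K → 8130 K.

8130 K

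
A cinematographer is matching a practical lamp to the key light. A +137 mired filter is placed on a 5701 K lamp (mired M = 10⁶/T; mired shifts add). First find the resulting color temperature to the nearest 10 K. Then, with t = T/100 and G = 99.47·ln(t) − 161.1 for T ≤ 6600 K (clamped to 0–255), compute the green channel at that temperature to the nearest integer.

184

M_in = 10⁶/5701 = 175.41; M_out = 175.41 + (+137) = 312.41.
T_out = 10⁶/312.41 = 3200.9 K → 3200 K; t = 32.
G = 99.47·ln 32 − 161.1 = 99.47·3.4657 − 161.1 = 183.637.
Rounded: 184.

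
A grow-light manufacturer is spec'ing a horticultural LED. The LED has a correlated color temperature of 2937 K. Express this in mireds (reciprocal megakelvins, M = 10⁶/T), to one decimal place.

M = 10⁶ / 2937 = 340.483 → 340.5 mireds.

340.5 mireds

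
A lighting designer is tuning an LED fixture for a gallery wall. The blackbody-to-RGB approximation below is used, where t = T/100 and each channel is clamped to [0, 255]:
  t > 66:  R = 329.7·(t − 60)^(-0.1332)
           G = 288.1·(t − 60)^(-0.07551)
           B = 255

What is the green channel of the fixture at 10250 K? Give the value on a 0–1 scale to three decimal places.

t = 10250/100 = 102.5; the t > 66 branch applies.
G = 288.1·(102.5 − 60)^(-0.07551) = 288.1·42.5^(-0.07551) = 288.1·0.75343 = 217.062.
On a 0–1 scale: 217.062/255 = 0.8512 → 0.851.

0.851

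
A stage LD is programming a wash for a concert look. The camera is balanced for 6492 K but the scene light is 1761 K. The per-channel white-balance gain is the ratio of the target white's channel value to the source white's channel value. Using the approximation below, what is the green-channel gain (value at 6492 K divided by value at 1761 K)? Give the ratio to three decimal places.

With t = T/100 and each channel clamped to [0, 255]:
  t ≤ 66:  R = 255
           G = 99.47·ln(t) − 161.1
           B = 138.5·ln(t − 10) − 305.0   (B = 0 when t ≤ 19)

2.045

At 1761 K (t = 17.61):
  G = 99.47·ln 17.61 − 161.1 = 99.47·2.8685 − 161.1 = 124.226.
At 6492 K (t = 64.92):
  G = 99.47·ln 64.92 − 161.1 = 99.47·4.1732 − 161.1 = 254.004.
Gain = 254.004 / 124.226 = 2.0447 → 2.045.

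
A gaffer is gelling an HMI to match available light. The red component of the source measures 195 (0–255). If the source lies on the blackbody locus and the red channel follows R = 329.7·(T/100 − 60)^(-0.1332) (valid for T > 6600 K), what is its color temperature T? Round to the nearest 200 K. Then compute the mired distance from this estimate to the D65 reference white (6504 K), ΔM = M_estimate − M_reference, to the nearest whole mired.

(t − 60)^(-0.1332) = 195/329.7 = 0.59145.
t − 60 = 0.59145^(1/-0.1332) = 0.59145^(-7.508) = 51.564, so t = 111.564.
T = 100·t = 11156 K → 11200 K to the nearest 200 K.
M_estimate = 10⁶/11200 = 89.29; M_reference = 10⁶/6504 = 153.75.
ΔM = 89.29 − 153.75 = -64.47 → -64 mireds.

-64 mireds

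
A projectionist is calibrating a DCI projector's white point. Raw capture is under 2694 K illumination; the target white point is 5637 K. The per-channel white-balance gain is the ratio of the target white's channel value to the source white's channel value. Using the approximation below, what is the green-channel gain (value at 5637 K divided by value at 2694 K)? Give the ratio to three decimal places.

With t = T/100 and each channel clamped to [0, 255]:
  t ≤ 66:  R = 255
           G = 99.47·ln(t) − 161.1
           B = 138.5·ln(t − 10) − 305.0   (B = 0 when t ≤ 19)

At 2694 K (t = 26.94):
  G = 99.47·ln 26.94 − 161.1 = 99.47·3.2936 − 161.1 = 166.516.
At 5637 K (t = 56.37):
  G = 99.47·ln 56.37 − 161.1 = 99.47·4.0319 − 161.1 = 239.957.
Gain = 239.957 / 166.516 = 1.4410 → 1.441.

1.441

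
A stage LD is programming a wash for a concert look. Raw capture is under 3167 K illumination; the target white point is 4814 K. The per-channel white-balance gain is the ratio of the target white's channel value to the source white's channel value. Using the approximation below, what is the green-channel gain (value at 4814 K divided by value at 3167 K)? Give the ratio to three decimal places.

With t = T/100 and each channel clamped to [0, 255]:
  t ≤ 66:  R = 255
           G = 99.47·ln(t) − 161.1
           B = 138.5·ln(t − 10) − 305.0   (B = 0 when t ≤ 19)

1.228

At 3167 K (t = 31.67):
  G = 99.47·ln 31.67 − 161.1 = 99.47·3.4554 − 161.1 = 182.606.
At 4814 K (t = 48.14):
  G = 99.47·ln 48.14 − 161.1 = 99.47·3.8741 − 161.1 = 224.258.
Gain = 224.258 / 182.606 = 1.2281 → 1.228.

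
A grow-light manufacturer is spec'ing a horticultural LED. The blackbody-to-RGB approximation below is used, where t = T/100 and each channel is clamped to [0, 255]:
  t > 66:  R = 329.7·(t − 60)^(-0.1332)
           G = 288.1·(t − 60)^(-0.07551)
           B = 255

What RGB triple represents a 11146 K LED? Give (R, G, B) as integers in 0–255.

(195, 214, 255)

t = 11146/100 = 111.46; the t > 66 branch applies.
R = 329.7·(111.46 − 60)^(-0.1332) = 329.7·51.46^(-0.1332) = 329.7·0.59161 = 195.052.
G = 288.1·(111.46 − 60)^(-0.07551) = 288.1·51.46^(-0.07551) = 288.1·0.74262 = 213.949.
B = 255 by definition for t > 66.
Rounded: (195, 214, 255).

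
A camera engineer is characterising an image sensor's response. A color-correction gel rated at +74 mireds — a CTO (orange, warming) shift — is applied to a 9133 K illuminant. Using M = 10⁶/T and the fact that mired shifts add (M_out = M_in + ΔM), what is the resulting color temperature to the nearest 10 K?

M_in = 10⁶/9133 = 109.49 mireds.
M_out = 109.49 + (+74) = 183.49 mireds.
T_out = 10⁶/183.49 = 5449.8 K → 5450 K.

5450 K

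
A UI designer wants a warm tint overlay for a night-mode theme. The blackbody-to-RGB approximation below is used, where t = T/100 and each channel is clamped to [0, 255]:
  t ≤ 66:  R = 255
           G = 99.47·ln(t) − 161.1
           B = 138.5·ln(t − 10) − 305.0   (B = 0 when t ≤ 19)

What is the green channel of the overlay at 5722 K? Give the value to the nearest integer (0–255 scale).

t = 5722/100 = 57.22; the t ≤ 66 branch applies.
G = 99.47·ln 57.22 − 161.1 = 99.47·4.0469 − 161.1 = 241.445.
Rounded: 241.

241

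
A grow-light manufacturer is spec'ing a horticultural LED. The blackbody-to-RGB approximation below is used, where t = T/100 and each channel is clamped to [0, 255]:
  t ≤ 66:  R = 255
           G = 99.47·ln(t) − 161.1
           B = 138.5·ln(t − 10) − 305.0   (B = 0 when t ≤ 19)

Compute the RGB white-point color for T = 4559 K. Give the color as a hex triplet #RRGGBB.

t = 4559/100 = 45.59; the t ≤ 66 branch applies.
R = 255 by definition for t ≤ 66.
G = 99.47·ln 45.59 − 161.1 = 99.47·3.8197 − 161.1 = 218.844.
B = 138.5·ln(45.59 − 10) − 305.0 = 138.5·ln 35.59 − 305.0 = 138.5·3.5721 − 305.0 = 189.731.
Rounded: (255, 219, 190).
In hex: #FFDBBE.

#FFDBBE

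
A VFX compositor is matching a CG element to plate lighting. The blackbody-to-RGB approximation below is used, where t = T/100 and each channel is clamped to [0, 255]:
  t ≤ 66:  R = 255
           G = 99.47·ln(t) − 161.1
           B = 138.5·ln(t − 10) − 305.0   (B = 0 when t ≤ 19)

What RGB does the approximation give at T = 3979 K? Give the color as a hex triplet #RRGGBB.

#FFCDA5

t = 3979/100 = 39.79; the t ≤ 66 branch applies.
R = 255 by definition for t ≤ 66.
G = 99.47·ln 39.79 − 161.1 = 99.47·3.6836 − 161.1 = 205.309.
B = 138.5·ln(39.79 − 10) − 305.0 = 138.5·ln 29.79 − 305.0 = 138.5·3.3942 − 305.0 = 165.093.
Rounded: (255, 205, 165).
In hex: #FFCDA5.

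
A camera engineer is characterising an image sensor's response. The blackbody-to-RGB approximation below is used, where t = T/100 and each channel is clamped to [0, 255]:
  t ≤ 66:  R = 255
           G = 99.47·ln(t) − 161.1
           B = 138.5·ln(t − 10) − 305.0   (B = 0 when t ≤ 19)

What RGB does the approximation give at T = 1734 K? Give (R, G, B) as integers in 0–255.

(255, 123, 0)

t = 1734/100 = 17.34; the t ≤ 66 branch applies.
R = 255 by definition for t ≤ 66.
G = 99.47·ln 17.34 − 161.1 = 99.47·2.8530 − 161.1 = 122.689.
t = 17.34 ≤ 19, so B = 0.
Rounded: (255, 123, 0).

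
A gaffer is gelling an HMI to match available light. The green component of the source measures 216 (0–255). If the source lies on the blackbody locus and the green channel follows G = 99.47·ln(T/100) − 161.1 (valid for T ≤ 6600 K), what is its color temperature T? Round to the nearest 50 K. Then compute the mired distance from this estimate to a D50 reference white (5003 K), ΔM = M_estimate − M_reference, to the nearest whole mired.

+25 mireds

ln t = (216 + 161.1) / 99.47 = 3.7911.
t = e^3.7911 = 44.305.
T = 100·t = 4430 K → 4450 K to the nearest 50 K.
M_estimate = 10⁶/4450 = 224.72; M_reference = 10⁶/5003 = 199.88.
ΔM = 224.72 − 199.88 = 24.84 → +25 mireds.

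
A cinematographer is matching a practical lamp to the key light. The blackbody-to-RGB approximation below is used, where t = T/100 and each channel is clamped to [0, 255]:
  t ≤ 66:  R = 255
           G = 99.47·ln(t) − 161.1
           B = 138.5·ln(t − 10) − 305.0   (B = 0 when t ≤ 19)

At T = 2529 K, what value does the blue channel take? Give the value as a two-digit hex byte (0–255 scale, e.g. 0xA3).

0x49

t = 2529/100 = 25.29; the t ≤ 66 branch applies.
B = 138.5·ln(25.29 − 10) − 305.0 = 138.5·ln 15.29 − 305.0 = 138.5·2.7272 − 305.0 = 72.717.
Rounded: 73; in hex, 0x49.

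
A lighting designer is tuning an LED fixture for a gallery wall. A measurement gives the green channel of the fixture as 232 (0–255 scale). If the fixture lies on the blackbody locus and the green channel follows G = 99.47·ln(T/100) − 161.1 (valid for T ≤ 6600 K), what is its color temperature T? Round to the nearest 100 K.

5200 K

ln t = (232 + 161.1) / 99.47 = 3.9519.
t = e^3.9519 = 52.036.
T = 100·t = 5204 K → 5200 K to the nearest 100 K.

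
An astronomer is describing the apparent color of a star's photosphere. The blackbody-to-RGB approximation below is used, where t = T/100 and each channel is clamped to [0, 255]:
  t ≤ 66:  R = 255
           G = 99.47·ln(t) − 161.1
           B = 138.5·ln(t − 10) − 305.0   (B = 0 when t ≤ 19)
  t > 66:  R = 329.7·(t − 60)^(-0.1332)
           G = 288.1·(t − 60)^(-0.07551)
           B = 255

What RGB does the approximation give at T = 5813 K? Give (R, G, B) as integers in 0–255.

t = 5813/100 = 58.13; the t ≤ 66 branch applies.
R = 255 by definition for t ≤ 66.
G = 99.47·ln 58.13 − 161.1 = 99.47·4.0627 − 161.1 = 243.015.
B = 138.5·ln(58.13 − 10) − 305.0 = 138.5·ln 48.13 − 305.0 = 138.5·3.8739 − 305.0 = 231.536.
Rounded: (255, 243, 232).

(255, 243, 232)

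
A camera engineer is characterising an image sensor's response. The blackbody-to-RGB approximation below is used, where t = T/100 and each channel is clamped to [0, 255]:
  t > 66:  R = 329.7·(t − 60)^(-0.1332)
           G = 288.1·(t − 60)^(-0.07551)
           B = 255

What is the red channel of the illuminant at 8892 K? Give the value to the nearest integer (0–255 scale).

t = 8892/100 = 88.92; the t > 66 branch applies.
R = 329.7·(88.92 − 60)^(-0.1332) = 329.7·28.92^(-0.1332) = 329.7·0.63881 = 210.614.
Rounded: 211.

211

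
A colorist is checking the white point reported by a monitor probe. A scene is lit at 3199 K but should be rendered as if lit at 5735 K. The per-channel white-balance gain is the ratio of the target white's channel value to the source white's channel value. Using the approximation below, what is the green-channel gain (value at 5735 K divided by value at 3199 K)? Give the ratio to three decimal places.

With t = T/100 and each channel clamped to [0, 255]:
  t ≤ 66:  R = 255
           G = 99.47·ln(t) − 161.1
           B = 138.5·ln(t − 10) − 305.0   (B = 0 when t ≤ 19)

At 3199 K (t = 31.99):
  G = 99.47·ln 31.99 − 161.1 = 99.47·3.4654 − 161.1 = 183.606.
At 5735 K (t = 57.35):
  G = 99.47·ln 57.35 − 161.1 = 99.47·4.0492 − 161.1 = 241.671.
Gain = 241.671 / 183.606 = 1.3163 → 1.316.

1.316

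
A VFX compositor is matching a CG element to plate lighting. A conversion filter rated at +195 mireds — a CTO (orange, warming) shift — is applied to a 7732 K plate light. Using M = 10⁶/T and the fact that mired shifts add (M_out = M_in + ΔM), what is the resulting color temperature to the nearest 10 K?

3080 K

M_in = 10⁶/7732 = 129.33 mireds.
M_out = 129.33 + (+195) = 324.33 mireds.
T_out = 10⁶/324.33 = 3083.3 K → 3080 K.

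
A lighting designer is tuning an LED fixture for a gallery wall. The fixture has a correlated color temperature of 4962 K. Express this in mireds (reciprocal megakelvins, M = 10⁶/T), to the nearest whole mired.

M = 10⁶ / 4962 = 201.532 → 202 mireds.

202 mireds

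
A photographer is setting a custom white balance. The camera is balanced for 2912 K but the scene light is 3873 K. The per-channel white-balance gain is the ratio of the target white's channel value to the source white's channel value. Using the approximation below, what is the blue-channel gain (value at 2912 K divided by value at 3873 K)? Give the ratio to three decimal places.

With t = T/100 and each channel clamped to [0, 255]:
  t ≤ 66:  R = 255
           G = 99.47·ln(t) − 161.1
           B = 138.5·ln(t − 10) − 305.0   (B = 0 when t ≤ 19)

0.648

At 3873 K (t = 38.73):
  B = 138.5·ln(38.73 − 10) − 305.0 = 138.5·ln 28.73 − 305.0 = 138.5·3.3579 − 305.0 = 160.075.
At 2912 K (t = 29.12):
  B = 138.5·ln(29.12 − 10) − 305.0 = 138.5·ln 19.12 − 305.0 = 138.5·2.9507 − 305.0 = 103.677.
Gain = 103.677 / 160.075 = 0.6477 → 0.648.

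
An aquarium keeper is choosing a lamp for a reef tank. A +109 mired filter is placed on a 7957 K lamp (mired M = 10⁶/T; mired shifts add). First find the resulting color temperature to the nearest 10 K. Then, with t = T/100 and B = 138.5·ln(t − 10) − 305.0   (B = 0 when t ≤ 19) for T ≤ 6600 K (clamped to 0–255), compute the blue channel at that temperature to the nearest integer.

178

M_in = 10⁶/7957 = 125.68; M_out = 125.68 + (+109) = 234.68.
T_out = 10⁶/234.68 = 4261.2 K → 4260 K; t = 42.6.
B = 138.5·ln(42.6 − 10) − 305.0 = 138.5·ln 32.6 − 305.0 = 138.5·3.4843 − 305.0 = 177.577.
Rounded: 178.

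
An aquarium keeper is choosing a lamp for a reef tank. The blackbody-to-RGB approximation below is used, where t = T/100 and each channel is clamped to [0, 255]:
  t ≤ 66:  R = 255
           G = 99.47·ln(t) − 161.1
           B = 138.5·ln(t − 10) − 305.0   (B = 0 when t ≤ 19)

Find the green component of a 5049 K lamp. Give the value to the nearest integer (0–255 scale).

229

t = 5049/100 = 50.49; the t ≤ 66 branch applies.
G = 99.47·ln 50.49 − 161.1 = 99.47·3.9218 − 161.1 = 228.999.
Rounded: 229.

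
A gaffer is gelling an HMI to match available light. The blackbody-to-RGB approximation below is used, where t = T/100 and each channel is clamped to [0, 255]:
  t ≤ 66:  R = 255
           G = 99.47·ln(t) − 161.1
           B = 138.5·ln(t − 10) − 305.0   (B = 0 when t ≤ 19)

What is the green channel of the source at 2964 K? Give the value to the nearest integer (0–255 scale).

176

t = 2964/100 = 29.64; the t ≤ 66 branch applies.
G = 99.47·ln 29.64 − 161.1 = 99.47·3.3891 − 161.1 = 176.016.
Rounded: 176.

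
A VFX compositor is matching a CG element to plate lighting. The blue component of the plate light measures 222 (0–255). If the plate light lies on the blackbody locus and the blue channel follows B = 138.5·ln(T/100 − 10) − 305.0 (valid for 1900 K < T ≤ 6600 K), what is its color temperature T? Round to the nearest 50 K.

5500 K

ln(t − 10) = (222 + 305.0) / 138.5 = 3.8051.
t − 10 = e^3.8051 = 44.928, so t = 54.928.
T = 100·t = 5493 K → 5500 K to the nearest 50 K.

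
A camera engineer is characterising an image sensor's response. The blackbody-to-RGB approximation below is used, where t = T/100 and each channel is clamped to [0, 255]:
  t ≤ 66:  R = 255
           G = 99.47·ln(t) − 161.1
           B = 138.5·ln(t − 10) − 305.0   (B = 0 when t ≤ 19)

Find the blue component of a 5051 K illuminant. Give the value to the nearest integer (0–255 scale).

t = 5051/100 = 50.51; the t ≤ 66 branch applies.
B = 138.5·ln(50.51 − 10) − 305.0 = 138.5·ln 40.51 − 305.0 = 138.5·3.7015 − 305.0 = 207.665.
Rounded: 208.

208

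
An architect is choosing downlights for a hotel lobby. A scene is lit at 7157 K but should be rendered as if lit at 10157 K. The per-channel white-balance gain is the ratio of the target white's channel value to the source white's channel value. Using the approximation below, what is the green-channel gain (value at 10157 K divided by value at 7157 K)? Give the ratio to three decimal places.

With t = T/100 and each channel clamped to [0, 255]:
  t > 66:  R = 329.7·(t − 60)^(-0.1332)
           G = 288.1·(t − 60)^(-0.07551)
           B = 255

At 7157 K (t = 71.57):
  G = 288.1·(71.57 − 60)^(-0.07551) = 288.1·11.57^(-0.07551) = 288.1·0.83120 = 239.470.
At 10157 K (t = 101.57):
  G = 288.1·(101.57 − 60)^(-0.07551) = 288.1·41.57^(-0.07551) = 288.1·0.75469 = 217.425.
Gain = 217.425 / 239.470 = 0.9079 → 0.908.

0.908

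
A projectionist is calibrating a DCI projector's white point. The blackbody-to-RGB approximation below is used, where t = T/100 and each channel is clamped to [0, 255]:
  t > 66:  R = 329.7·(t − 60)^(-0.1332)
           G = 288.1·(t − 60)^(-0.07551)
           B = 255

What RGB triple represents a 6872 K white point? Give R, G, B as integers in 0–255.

R=247, G=245, B=255

t = 6872/100 = 68.72; the t > 66 branch applies.
R = 329.7·(68.72 − 60)^(-0.1332) = 329.7·8.72^(-0.1332) = 329.7·0.74942 = 247.083.
G = 288.1·(68.72 − 60)^(-0.07551) = 288.1·8.72^(-0.07551) = 288.1·0.84914 = 244.639.
B = 255 by definition for t > 66.
Rounded: (247, 245, 255).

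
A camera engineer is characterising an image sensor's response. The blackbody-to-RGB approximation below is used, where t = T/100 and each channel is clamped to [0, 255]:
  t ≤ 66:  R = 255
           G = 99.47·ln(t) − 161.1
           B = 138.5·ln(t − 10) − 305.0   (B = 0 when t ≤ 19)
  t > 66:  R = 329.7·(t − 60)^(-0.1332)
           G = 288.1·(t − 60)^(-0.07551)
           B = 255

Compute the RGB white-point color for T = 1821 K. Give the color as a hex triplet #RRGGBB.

#FF8000

t = 1821/100 = 18.21; the t ≤ 66 branch applies.
R = 255 by definition for t ≤ 66.
G = 99.47·ln 18.21 − 161.1 = 99.47·2.9020 − 161.1 = 127.559.
t = 18.21 ≤ 19, so B = 0.
Rounded: (255, 128, 0).
In hex: #FF8000.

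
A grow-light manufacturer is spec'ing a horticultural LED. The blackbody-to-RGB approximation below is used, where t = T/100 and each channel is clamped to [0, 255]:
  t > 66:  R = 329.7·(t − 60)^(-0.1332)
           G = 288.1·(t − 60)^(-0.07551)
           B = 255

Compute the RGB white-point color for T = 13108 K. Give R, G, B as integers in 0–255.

R=187, G=209, B=255

t = 13108/100 = 131.08; the t > 66 branch applies.
R = 329.7·(131.08 − 60)^(-0.1332) = 329.7·71.08^(-0.1332) = 329.7·0.56669 = 186.838.
G = 288.1·(131.08 − 60)^(-0.07551) = 288.1·71.08^(-0.07551) = 288.1·0.72473 = 208.794.
B = 255 by definition for t > 66.
Rounded: (187, 209, 255).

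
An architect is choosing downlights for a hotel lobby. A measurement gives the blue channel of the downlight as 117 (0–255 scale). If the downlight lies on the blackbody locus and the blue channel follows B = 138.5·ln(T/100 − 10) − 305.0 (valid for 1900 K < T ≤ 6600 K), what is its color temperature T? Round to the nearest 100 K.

ln(t − 10) = (117 + 305.0) / 138.5 = 3.0469.
t − 10 = e^3.0469 = 21.051, so t = 31.051.
T = 100·t = 3105 K → 3100 K to the nearest 100 K.

3100 K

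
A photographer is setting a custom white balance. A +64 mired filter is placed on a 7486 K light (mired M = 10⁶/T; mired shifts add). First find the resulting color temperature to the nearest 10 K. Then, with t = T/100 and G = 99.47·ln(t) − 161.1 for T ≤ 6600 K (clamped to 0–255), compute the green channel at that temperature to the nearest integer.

M_in = 10⁶/7486 = 133.58; M_out = 133.58 + (+64) = 197.58.
T_out = 10⁶/197.58 = 5061.2 K → 5060 K; t = 50.6.
G = 99.47·ln 50.6 − 161.1 = 99.47·3.9240 − 161.1 = 229.215.
Rounded: 229.

229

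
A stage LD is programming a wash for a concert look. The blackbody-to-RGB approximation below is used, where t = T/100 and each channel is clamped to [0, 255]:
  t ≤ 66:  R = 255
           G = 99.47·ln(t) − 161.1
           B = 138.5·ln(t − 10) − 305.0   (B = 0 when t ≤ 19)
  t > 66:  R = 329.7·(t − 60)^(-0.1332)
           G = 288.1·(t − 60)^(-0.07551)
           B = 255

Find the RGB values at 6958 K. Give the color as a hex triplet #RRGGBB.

#F4F3FF

t = 6958/100 = 69.58; the t > 66 branch applies.
R = 329.7·(69.58 − 60)^(-0.1332) = 329.7·9.58^(-0.1332) = 329.7·0.74009 = 244.006.
G = 288.1·(69.58 − 60)^(-0.07551) = 288.1·9.58^(-0.07551) = 288.1·0.84313 = 242.907.
B = 255 by definition for t > 66.
Rounded: (244, 243, 255).
In hex: #F4F3FF.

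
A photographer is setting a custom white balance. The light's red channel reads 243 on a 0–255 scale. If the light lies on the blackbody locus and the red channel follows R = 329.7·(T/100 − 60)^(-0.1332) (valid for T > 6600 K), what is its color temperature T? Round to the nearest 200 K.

(t − 60)^(-0.1332) = 243/329.7 = 0.73703.
t − 60 = 0.73703^(1/-0.1332) = 0.73703^(-7.508) = 9.882, so t = 69.882.
T = 100·t = 6988 K → 7000 K to the nearest 200 K.

7000 K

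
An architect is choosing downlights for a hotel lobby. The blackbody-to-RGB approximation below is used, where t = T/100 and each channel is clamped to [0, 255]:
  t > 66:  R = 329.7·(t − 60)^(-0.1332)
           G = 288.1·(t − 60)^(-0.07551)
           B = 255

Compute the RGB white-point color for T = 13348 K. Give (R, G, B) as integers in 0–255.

(186, 208, 255)

t = 13348/100 = 133.48; the t > 66 branch applies.
R = 329.7·(133.48 − 60)^(-0.1332) = 329.7·73.48^(-0.1332) = 329.7·0.56419 = 186.014.
G = 288.1·(133.48 − 60)^(-0.07551) = 288.1·73.48^(-0.07551) = 288.1·0.72291 = 208.271.
B = 255 by definition for t > 66.
Rounded: (186, 208, 255).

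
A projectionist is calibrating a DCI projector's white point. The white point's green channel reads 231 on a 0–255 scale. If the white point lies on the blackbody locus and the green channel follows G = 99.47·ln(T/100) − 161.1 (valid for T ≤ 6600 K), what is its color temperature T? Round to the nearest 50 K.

5150 K

ln t = (231 + 161.1) / 99.47 = 3.9419.
t = e^3.9419 = 51.516.
T = 100·t = 5152 K → 5150 K to the nearest 50 K.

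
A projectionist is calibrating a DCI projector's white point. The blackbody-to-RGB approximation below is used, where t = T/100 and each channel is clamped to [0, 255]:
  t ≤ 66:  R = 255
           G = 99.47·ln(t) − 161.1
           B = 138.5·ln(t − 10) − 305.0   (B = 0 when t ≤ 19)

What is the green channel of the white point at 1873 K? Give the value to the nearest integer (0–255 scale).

130

t = 1873/100 = 18.73; the t ≤ 66 branch applies.
G = 99.47·ln 18.73 − 161.1 = 99.47·2.9301 − 161.1 = 130.360.
Rounded: 130.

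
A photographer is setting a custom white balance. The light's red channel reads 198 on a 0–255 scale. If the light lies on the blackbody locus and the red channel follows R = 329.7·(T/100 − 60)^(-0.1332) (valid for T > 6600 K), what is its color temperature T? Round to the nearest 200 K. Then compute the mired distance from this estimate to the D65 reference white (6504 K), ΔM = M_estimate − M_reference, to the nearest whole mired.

-59 mireds

(t − 60)^(-0.1332) = 198/329.7 = 0.60055.
t − 60 = 0.60055^(1/-0.1332) = 0.60055^(-7.508) = 45.980, so t = 105.980.
T = 100·t = 10598 K → 10600 K to the nearest 200 K.
M_estimate = 10⁶/10600 = 94.34; M_reference = 10⁶/6504 = 153.75.
ΔM = 94.34 − 153.75 = -59.41 → -59 mireds.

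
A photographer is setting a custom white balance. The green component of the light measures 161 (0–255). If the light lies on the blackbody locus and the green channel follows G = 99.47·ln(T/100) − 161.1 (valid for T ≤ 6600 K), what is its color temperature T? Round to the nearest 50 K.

ln t = (161 + 161.1) / 99.47 = 3.2382.
t = e^3.2382 = 25.487.
T = 100·t = 2549 K → 2550 K to the nearest 50 K.

2550 K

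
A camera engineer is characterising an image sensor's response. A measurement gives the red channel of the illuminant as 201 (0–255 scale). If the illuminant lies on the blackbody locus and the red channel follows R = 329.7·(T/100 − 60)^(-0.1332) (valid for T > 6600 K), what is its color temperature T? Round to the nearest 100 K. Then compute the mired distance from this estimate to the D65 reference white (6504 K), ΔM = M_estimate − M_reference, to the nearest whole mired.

-55 mireds

(t − 60)^(-0.1332) = 201/329.7 = 0.60965.
t − 60 = 0.60965^(1/-0.1332) = 0.60965^(-7.508) = 41.071, so t = 101.071.
T = 100·t = 10107 K → 10100 K to the nearest 100 K.
M_estimate = 10⁶/10100 = 99.01; M_reference = 10⁶/6504 = 153.75.
ΔM = 99.01 − 153.75 = -54.74 → -55 mireds.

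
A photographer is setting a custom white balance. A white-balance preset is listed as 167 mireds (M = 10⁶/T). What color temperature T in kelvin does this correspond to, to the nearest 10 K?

T = 10⁶ / 167 = 5988.02 K → 5990 K.

5990 K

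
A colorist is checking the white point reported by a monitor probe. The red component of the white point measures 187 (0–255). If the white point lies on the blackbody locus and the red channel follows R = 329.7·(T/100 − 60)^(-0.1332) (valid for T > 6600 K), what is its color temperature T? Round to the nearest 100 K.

13100 K

(t − 60)^(-0.1332) = 187/329.7 = 0.56718.
t − 60 = 0.56718^(1/-0.1332) = 0.56718^(-7.508) = 70.620, so t = 130.620.
T = 100·t = 13062 K → 13100 K to the nearest 100 K.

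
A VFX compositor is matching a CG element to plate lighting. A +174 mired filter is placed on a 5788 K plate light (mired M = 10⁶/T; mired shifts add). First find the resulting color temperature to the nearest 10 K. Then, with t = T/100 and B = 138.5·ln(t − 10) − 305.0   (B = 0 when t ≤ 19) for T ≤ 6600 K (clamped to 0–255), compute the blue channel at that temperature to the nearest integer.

M_in = 10⁶/5788 = 172.77; M_out = 172.77 + (+174) = 346.77.
T_out = 10⁶/346.77 = 2883.7 K → 2880 K; t = 28.8.
B = 138.5·ln(28.8 − 10) − 305.0 = 138.5·ln 18.8 − 305.0 = 138.5·2.9339 − 305.0 = 101.339.
Rounded: 101.

101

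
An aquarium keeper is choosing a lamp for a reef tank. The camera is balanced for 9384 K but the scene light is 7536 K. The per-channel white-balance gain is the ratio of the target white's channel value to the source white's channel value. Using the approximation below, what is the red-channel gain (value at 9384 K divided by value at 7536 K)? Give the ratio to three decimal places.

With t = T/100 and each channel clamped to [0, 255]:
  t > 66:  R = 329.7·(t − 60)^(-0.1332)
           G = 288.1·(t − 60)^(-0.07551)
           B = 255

0.900

At 7536 K (t = 75.36):
  R = 329.7·(75.36 − 60)^(-0.1332) = 329.7·15.36^(-0.1332) = 329.7·0.69498 = 229.135.
At 9384 K (t = 93.84):
  R = 329.7·(93.84 − 60)^(-0.1332) = 329.7·33.84^(-0.1332) = 329.7·0.62558 = 206.252.
Gain = 206.252 / 229.135 = 0.9001 → 0.900.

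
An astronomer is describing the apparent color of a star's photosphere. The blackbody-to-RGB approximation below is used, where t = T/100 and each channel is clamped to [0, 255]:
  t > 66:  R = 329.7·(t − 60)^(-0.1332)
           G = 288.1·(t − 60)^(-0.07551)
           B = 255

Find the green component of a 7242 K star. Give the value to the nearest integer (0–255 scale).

t = 7242/100 = 72.42; the t > 66 branch applies.
G = 288.1·(72.42 − 60)^(-0.07551) = 288.1·12.42^(-0.07551) = 288.1·0.82677 = 238.191.
Rounded: 238.

238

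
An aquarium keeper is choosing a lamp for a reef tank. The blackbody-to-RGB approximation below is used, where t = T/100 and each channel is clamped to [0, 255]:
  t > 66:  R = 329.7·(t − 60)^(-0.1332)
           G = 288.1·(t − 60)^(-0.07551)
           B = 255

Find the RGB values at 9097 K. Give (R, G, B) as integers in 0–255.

t = 9097/100 = 90.97; the t > 66 branch applies.
R = 329.7·(90.97 − 60)^(-0.1332) = 329.7·30.97^(-0.1332) = 329.7·0.63300 = 208.702.
G = 288.1·(90.97 − 60)^(-0.07551) = 288.1·30.97^(-0.07551) = 288.1·0.77165 = 222.312.
B = 255 by definition for t > 66.
Rounded: (209, 222, 255).

(209, 222, 255)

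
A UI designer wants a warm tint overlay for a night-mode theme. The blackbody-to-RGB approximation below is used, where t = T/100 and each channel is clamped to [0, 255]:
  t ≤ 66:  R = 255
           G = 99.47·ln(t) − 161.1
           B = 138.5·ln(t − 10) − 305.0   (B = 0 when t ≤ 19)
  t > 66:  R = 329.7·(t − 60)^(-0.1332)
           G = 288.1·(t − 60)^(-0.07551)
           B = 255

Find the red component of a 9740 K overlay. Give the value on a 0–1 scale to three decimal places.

t = 9740/100 = 97.4; the t > 66 branch applies.
R = 329.7·(97.4 − 60)^(-0.1332) = 329.7·37.4^(-0.1332) = 329.7·0.61730 = 203.523.
On a 0–1 scale: 203.523/255 = 0.7981 → 0.798.

0.798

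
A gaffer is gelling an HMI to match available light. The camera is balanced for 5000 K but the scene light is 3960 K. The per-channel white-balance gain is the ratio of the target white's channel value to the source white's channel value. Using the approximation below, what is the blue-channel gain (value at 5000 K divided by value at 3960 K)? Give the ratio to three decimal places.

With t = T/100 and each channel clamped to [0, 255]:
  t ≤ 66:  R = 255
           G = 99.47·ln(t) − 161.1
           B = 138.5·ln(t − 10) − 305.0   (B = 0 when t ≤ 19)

1.254

At 3960 K (t = 39.6):
  B = 138.5·ln(39.6 − 10) − 305.0 = 138.5·ln 29.6 − 305.0 = 138.5·3.3878 − 305.0 = 164.207.
At 5000 K (t = 50):
  B = 138.5·ln(50 − 10) − 305.0 = 138.5·ln 40 − 305.0 = 138.5·3.6889 − 305.0 = 205.910.
Gain = 205.910 / 164.207 = 1.2540 → 1.254.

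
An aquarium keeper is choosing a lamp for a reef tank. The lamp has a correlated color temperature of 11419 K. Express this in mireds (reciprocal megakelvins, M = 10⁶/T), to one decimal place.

87.6 mireds

M = 10⁶ / 11419 = 87.573 → 87.6 mireds.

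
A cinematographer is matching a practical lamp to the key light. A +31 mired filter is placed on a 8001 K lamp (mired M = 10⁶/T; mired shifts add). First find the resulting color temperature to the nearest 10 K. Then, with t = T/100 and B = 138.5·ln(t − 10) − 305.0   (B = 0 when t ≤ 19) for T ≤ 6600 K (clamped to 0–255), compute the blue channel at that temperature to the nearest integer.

M_in = 10⁶/8001 = 124.98; M_out = 124.98 + (+31) = 155.98.
T_out = 10⁶/155.98 = 6410.9 K → 6410 K; t = 64.1.
B = 138.5·ln(64.1 − 10) − 305.0 = 138.5·ln 54.1 − 305.0 = 138.5·3.9908 − 305.0 = 247.731.
Rounded: 248.

248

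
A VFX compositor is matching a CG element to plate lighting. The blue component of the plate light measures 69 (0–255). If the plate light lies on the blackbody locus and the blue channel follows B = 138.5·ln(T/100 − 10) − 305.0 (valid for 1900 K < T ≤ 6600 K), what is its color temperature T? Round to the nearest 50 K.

ln(t − 10) = (69 + 305.0) / 138.5 = 2.7004.
t − 10 = e^2.7004 = 14.885, so t = 24.885.
T = 100·t = 2489 K → 2500 K to the nearest 50 K.

2500 K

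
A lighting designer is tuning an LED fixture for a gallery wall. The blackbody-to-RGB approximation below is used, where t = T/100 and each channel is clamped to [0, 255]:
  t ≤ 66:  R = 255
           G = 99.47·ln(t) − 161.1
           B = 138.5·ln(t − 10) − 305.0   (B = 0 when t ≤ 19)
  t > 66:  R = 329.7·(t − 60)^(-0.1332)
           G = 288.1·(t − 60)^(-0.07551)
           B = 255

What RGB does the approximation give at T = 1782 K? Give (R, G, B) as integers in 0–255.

t = 1782/100 = 17.82; the t ≤ 66 branch applies.
R = 255 by definition for t ≤ 66.
G = 99.47·ln 17.82 − 161.1 = 99.47·2.8803 − 161.1 = 125.406.
t = 17.82 ≤ 19, so B = 0.
Rounded: (255, 125, 0).

(255, 125, 0)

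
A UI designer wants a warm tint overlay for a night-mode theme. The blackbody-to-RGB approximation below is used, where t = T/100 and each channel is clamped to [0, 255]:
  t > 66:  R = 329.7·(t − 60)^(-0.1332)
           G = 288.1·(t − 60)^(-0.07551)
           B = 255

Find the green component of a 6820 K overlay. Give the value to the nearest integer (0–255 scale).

246

t = 6820/100 = 68.2; the t > 66 branch applies.
G = 288.1·(68.2 − 60)^(-0.07551) = 288.1·8.2^(-0.07551) = 288.1·0.85310 = 245.777.
Rounded: 246.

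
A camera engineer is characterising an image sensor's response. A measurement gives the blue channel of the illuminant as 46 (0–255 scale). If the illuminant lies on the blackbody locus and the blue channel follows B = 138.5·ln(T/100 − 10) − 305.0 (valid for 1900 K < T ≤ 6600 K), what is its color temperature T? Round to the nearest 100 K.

ln(t − 10) = (46 + 305.0) / 138.5 = 2.5343.
t − 10 = e^2.5343 = 12.608, so t = 22.608.
T = 100·t = 2261 K → 2300 K to the nearest 100 K.

2300 K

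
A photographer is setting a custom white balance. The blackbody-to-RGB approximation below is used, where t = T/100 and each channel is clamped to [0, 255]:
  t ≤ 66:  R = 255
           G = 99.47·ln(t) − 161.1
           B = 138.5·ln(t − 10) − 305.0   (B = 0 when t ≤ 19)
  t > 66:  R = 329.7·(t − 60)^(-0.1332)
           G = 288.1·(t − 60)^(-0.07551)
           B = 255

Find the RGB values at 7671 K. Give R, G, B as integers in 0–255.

R=227, G=233, B=255

t = 7671/100 = 76.71; the t > 66 branch applies.
R = 329.7·(76.71 − 60)^(-0.1332) = 329.7·16.71^(-0.1332) = 329.7·0.68723 = 226.578.
G = 288.1·(76.71 − 60)^(-0.07551) = 288.1·16.71^(-0.07551) = 288.1·0.80845 = 232.914.
B = 255 by definition for t > 66.
Rounded: (227, 233, 255).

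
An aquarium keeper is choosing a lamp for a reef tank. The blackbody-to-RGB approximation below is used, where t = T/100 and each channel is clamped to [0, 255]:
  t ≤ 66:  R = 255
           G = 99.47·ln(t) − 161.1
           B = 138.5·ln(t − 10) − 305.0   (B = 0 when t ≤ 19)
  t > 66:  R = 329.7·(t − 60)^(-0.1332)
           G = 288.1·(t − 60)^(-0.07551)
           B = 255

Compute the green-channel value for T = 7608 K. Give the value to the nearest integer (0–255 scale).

234

t = 7608/100 = 76.08; the t > 66 branch applies.
G = 288.1·(76.08 − 60)^(-0.07551) = 288.1·16.08^(-0.07551) = 288.1·0.81080 = 233.591.
Rounded: 234.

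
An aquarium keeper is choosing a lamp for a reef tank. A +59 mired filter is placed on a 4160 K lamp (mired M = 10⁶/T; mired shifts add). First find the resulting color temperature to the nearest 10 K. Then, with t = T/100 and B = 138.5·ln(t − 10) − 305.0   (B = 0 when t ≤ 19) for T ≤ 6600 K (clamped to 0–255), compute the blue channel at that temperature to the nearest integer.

M_in = 10⁶/4160 = 240.38; M_out = 240.38 + (+59) = 299.38.
T_out = 10⁶/299.38 = 3340.2 K → 3340 K; t = 33.4.
B = 138.5·ln(33.4 − 10) − 305.0 = 138.5·ln 23.4 − 305.0 = 138.5·3.1527 − 305.0 = 131.654.
Rounded: 132.

132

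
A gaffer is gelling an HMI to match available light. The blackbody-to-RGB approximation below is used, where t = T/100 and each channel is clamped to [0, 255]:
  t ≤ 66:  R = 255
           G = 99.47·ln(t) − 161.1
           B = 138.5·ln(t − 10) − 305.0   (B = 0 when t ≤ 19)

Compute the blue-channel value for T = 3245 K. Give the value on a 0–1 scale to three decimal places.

0.494

t = 3245/100 = 32.45; the t ≤ 66 branch applies.
B = 138.5·ln(32.45 − 10) − 305.0 = 138.5·ln 22.45 − 305.0 = 138.5·3.1113 − 305.0 = 125.914.
On a 0–1 scale: 125.914/255 = 0.4938 → 0.494.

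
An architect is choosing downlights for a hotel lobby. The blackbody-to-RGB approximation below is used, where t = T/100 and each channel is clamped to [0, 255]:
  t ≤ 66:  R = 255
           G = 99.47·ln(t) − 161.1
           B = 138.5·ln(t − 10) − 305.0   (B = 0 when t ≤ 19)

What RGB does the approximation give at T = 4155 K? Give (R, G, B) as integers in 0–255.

t = 4155/100 = 41.55; the t ≤ 66 branch applies.
R = 255 by definition for t ≤ 66.
G = 99.47·ln 41.55 − 161.1 = 99.47·3.7269 − 161.1 = 209.614.
B = 138.5·ln(41.55 − 10) − 305.0 = 138.5·ln 31.55 − 305.0 = 138.5·3.4516 − 305.0 = 173.043.
Rounded: (255, 210, 173).

(255, 210, 173)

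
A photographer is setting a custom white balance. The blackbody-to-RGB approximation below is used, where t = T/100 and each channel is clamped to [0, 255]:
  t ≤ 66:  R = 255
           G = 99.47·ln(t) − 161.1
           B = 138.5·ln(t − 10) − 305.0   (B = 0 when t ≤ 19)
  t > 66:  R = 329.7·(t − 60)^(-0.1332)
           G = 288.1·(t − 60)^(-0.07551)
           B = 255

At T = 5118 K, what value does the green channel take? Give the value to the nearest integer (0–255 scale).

t = 5118/100 = 51.18; the t ≤ 66 branch applies.
G = 99.47·ln 51.18 − 161.1 = 99.47·3.9353 − 161.1 = 230.349.
Rounded: 230.

230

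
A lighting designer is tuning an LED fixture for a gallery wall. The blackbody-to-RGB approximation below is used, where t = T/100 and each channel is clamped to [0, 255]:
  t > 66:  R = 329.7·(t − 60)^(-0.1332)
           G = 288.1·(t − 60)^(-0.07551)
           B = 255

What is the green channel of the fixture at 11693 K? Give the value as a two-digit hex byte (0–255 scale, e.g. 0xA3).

0xD4

t = 11693/100 = 116.93; the t > 66 branch applies.
G = 288.1·(116.93 − 60)^(-0.07551) = 288.1·56.93^(-0.07551) = 288.1·0.73698 = 212.323.
Rounded: 212; in hex, 0xD4.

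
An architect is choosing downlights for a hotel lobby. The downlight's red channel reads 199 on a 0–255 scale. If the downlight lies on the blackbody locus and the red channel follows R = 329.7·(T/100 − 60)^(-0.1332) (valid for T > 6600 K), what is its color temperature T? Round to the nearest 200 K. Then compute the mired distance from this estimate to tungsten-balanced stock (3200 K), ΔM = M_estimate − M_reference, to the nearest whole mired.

-216 mireds

(t − 60)^(-0.1332) = 199/329.7 = 0.60358.
t − 60 = 0.60358^(1/-0.1332) = 0.60358^(-7.508) = 44.273, so t = 104.273.
T = 100·t = 10427 K → 10400 K to the nearest 200 K.
M_estimate = 10⁶/10400 = 96.15; M_reference = 10⁶/3200 = 312.50.
ΔM = 96.15 − 312.50 = -216.35 → -216 mireds.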